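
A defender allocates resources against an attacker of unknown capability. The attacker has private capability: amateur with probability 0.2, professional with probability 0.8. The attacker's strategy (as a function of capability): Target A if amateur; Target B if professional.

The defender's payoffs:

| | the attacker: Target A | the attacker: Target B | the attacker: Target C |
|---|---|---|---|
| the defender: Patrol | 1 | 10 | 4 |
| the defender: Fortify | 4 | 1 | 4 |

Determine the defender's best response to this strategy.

Patrol

Compute the defender's expected payoff for each action, taking the expectation over the attacker's type.
E[Patrol] = 0.2·(1) + 0.8·(10) = 8.2
E[Fortify] = 0.2·(4) + 0.8·(1) = 1.6
Best response: Patrol (8.2 is the largest).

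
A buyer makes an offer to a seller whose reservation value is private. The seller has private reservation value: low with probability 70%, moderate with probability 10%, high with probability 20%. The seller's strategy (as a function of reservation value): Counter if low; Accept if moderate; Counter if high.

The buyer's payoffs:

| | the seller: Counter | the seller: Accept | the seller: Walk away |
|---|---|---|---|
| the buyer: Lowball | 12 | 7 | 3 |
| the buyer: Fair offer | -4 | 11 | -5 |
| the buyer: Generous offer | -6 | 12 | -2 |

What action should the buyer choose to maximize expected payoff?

Lowball

E[Lowball] = 0.7·(12) + 0.1·(7) + 0.2·(12) = 11.5
E[Fair offer] = 0.7·(-4) + 0.1·(11) + 0.2·(-4) = -2.5
E[Generous offer] = 0.7·(-6) + 0.1·(12) + 0.2·(-6) = -4.2
Best response: Lowball (11.5 is the largest).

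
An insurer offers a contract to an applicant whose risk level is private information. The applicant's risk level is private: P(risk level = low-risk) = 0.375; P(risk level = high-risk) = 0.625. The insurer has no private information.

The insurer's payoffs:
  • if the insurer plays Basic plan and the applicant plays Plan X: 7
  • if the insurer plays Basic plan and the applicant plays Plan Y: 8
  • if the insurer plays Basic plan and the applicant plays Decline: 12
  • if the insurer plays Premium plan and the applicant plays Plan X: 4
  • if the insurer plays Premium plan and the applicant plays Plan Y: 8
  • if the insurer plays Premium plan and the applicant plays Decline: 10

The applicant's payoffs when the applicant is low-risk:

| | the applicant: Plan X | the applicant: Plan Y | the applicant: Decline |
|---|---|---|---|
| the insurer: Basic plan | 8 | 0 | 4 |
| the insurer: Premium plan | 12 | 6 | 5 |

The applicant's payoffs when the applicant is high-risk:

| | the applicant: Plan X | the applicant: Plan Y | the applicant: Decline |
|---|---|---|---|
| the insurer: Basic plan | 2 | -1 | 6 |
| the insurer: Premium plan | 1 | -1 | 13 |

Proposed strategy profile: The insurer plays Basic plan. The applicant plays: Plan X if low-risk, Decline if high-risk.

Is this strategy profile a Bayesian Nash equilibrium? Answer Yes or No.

A profile is a BNE iff every type of every player is best-responding given beliefs about the other side.
The insurer plays Basic plan: E[Basic plan] = 0.375·(7) + 0.625·(12) = 10.125; E[Premium plan] = 7.75. Best-responding. ✓
The applicant (risk level low-risk), facing Basic plan: Plan X gives 8, Plan Y gives 0, Decline gives 4. Proposed Plan X is best. ✓
The applicant (risk level high-risk), facing Basic plan: Plan X gives 2, Plan Y gives -1, Decline gives 6. Proposed Decline is best. ✓

Yes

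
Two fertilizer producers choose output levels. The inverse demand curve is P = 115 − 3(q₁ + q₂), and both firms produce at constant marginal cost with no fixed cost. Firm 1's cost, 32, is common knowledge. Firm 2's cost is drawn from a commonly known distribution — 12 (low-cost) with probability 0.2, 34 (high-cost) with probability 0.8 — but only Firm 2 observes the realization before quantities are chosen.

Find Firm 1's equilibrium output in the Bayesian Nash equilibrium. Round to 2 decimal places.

8.96

Firm 2 with cost c maximizes (115 − 3(q₁+q₂) − c)·q₂, giving q₂(c) = (115 − c − 3q₁)/6.
E[c₂] = 0.2·12 + 0.8·34 = 29.6
Firm 1's FOC against E[q₂] yields q₁ = (115 − 2·32 + E[c₂])/9 = (115 − 64 + 29.6)/9 = 8.95556.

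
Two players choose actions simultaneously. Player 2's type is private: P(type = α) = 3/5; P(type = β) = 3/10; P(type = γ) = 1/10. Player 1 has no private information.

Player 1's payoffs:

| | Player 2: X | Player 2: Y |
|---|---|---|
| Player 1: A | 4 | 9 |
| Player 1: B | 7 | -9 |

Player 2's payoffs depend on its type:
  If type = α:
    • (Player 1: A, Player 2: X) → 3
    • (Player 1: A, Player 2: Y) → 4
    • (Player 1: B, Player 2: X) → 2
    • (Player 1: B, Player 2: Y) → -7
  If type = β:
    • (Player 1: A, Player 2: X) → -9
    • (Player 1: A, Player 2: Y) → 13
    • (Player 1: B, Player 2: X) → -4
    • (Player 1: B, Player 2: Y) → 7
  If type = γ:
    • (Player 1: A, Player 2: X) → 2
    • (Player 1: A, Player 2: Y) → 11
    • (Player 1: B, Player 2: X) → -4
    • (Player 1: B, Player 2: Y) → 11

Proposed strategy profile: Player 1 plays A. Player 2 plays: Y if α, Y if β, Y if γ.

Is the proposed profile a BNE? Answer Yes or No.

Player 1 plays A: E[A] = 3/5·(9) + 3/10·(9) + 1/10·(9) = 9; E[B] = -9. Best-responding. ✓
Player 2 (type α), facing A: X gives 3, Y gives 4. Proposed Y is best. ✓
Player 2 (type β), facing A: X gives -9, Y gives 13. Proposed Y is best. ✓
Player 2 (type γ), facing A: X gives 2, Y gives 11. Proposed Y is best. ✓

Yes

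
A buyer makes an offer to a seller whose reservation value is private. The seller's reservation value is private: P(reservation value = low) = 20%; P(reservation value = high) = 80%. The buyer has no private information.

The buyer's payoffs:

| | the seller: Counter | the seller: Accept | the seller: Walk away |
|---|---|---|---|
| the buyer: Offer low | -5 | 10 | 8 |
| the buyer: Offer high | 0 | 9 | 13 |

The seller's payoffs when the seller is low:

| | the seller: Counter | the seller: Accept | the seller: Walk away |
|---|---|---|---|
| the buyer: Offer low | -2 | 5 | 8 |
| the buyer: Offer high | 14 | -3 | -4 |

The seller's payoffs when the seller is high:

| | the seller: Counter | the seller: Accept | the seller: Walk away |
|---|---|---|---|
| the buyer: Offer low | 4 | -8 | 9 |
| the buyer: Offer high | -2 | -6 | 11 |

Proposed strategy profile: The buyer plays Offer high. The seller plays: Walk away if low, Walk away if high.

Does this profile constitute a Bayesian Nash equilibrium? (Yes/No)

No

A profile is a BNE iff every type of every player is best-responding given beliefs about the other side.
The buyer plays Offer high: E[Offer high] = 0.2·(13) + 0.8·(13) = 13; E[Offer low] = 8. Best-responding. ✓
The seller (reservation value low), facing Offer high: Counter gives 14, Accept gives -3, Walk away gives -4. Proposed Walk away is not best — profitable deviation exists. ✗
The seller (reservation value high), facing Offer high: Counter gives -2, Accept gives -6, Walk away gives 11. Proposed Walk away is best. ✓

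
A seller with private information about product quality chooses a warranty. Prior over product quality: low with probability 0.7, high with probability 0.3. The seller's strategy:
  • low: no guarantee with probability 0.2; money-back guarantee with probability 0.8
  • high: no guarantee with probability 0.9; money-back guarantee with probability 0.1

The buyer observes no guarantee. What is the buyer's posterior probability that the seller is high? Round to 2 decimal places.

0.66

P(no guarantee) = 0.7·0.2 + 0.3·0.9 = 0.41
P(high | no guarantee) = (0.3·0.9) / 0.41 = 0.27 / 0.41 = 0.658537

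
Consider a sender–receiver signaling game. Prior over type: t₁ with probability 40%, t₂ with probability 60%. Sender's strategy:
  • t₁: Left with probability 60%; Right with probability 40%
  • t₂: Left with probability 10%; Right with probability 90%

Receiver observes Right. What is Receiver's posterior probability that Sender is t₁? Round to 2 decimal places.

0.23

P(Right) = 0.4·0.4 + 0.6·0.9 = 0.7
P(t₁ | Right) = (0.4·0.4) / 0.7 = 0.16 / 0.7 = 0.228571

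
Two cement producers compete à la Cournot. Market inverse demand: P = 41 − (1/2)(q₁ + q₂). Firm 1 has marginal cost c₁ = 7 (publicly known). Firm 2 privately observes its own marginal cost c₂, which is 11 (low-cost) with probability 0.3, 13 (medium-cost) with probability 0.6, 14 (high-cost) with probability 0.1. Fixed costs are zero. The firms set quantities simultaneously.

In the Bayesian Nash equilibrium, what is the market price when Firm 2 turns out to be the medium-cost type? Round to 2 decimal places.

20.42

Each type of Firm 2 best-responds to q₁; Firm 1 best-responds to the expected q₂ over Firm 2's types.
Firm 2 with cost c maximizes (41 − (1/2)(q₁+q₂) − c)·q₂, giving q₂(c) = (41 − c − (1/2)q₁).
E[c₂] = 0.3·11 + 0.6·13 + 0.1·14 = 12.5
Firm 1's FOC against E[q₂] yields q₁ = (41 − 2·7 + E[c₂])/(3/2) = (41 − 14 + 12.5)/(3/2) = 26.3333.
q₂(medium-cost) = 14.8333, so P = 41 − (1/2)·(26.3333 + 14.8333) = 20.4167.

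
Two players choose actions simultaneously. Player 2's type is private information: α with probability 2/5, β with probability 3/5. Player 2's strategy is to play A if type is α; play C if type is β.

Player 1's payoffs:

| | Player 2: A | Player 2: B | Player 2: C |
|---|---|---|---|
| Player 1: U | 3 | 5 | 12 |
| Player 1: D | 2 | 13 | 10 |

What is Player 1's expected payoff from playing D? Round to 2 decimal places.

E[D] = 2/5·2 + 3/5·10 = 4/5 + 6 = 34/5

6.80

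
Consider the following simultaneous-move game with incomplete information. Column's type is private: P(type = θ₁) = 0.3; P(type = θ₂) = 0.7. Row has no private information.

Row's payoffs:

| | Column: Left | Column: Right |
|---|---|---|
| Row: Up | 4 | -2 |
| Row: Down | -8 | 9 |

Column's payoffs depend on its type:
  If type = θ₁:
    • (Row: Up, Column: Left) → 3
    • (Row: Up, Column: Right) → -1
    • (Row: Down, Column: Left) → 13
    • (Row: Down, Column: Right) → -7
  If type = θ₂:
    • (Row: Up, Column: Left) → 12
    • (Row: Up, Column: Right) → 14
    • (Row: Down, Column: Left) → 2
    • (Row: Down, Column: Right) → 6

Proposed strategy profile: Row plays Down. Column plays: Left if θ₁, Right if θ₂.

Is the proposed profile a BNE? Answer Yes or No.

Yes

Row plays Down: E[Down] = 0.3·(-8) + 0.7·(9) = 3.9; E[Up] = -0.2. Best-responding. ✓
Column (type θ₁), facing Down: Left gives 13, Right gives -7. Proposed Left is best. ✓
Column (type θ₂), facing Down: Left gives 2, Right gives 6. Proposed Right is best. ✓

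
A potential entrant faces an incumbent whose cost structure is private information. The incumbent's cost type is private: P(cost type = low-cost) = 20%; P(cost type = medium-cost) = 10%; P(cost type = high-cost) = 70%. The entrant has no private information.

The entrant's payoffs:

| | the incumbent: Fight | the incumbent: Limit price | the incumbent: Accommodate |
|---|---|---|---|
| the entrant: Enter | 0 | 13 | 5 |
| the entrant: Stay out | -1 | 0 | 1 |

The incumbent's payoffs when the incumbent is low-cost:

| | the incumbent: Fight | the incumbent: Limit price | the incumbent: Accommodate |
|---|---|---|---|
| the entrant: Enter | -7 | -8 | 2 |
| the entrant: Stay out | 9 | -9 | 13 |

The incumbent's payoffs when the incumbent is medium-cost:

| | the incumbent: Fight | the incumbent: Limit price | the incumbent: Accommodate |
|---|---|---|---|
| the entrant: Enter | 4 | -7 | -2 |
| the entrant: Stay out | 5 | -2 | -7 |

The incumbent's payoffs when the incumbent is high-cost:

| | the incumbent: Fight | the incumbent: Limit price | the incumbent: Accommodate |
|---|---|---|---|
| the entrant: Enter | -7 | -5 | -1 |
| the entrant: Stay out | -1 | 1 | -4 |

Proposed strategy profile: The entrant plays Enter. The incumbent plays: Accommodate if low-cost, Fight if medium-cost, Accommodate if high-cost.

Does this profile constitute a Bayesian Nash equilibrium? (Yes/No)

Yes

The entrant plays Enter: E[Enter] = 0.2·(5) + 0.1·(0) + 0.7·(5) = 4.5; E[Stay out] = 0.8. Best-responding. ✓
The incumbent (cost type low-cost), facing Enter: Fight gives -7, Limit price gives -8, Accommodate gives 2. Proposed Accommodate is best. ✓
The incumbent (cost type medium-cost), facing Enter: Fight gives 4, Limit price gives -7, Accommodate gives -2. Proposed Fight is best. ✓
The incumbent (cost type high-cost), facing Enter: Fight gives -7, Limit price gives -5, Accommodate gives -1. Proposed Accommodate is best. ✓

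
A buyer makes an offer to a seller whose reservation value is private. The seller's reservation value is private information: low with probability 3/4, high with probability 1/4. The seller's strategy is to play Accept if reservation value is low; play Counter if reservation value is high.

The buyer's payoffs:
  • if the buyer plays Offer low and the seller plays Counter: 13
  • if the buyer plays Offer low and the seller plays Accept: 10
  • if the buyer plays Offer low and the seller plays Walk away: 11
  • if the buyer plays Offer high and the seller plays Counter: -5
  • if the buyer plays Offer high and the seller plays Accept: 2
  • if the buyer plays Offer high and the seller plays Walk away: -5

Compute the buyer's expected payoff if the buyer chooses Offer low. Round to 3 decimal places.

Take the expectation over the seller's reservation value, weighting each type's action by its prior probability.
E[Offer low] = 3/4·10 + 1/4·13 = 15/2 + 13/4 = 43/4

10.750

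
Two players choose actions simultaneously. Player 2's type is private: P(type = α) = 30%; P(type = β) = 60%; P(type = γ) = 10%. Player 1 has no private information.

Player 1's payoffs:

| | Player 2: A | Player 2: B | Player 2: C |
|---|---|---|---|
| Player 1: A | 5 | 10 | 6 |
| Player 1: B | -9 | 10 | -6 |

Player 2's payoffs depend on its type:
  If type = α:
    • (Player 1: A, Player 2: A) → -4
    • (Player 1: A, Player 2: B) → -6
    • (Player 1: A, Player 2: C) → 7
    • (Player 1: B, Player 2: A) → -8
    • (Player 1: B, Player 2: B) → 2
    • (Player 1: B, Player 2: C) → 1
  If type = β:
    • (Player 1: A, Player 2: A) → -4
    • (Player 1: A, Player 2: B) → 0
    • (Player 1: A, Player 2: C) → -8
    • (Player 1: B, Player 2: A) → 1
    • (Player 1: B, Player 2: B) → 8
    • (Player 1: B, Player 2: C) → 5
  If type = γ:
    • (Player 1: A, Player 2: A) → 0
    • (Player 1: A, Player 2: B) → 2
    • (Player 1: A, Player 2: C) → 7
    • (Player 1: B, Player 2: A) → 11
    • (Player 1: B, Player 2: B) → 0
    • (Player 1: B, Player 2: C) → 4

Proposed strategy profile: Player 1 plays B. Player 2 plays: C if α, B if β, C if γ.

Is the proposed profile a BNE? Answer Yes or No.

No

A profile is a BNE iff every type of every player is best-responding given beliefs about the other side.
Player 1 plays B: E[B] = 0.3·(-6) + 0.6·(10) + 0.1·(-6) = 3.6; E[A] = 8.4. Not best-responding. ✗
Player 2 (type α), facing B: A gives -8, B gives 2, C gives 1. Proposed C is not best — profitable deviation exists. ✗
Player 2 (type β), facing B: A gives 1, B gives 8, C gives 5. Proposed B is best. ✓
Player 2 (type γ), facing B: A gives 11, B gives 0, C gives 4. Proposed C is not best — profitable deviation exists. ✗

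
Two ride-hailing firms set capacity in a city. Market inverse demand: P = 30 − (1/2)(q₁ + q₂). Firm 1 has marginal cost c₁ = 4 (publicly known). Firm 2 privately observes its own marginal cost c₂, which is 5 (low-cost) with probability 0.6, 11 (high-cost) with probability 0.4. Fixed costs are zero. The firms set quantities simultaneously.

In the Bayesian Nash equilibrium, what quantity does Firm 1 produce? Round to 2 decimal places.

Firm 2 with cost c maximizes (30 − (1/2)(q₁+q₂) − c)·q₂, giving q₂(c) = (30 − c − (1/2)q₁).
E[c₂] = 0.6·5 + 0.4·11 = 7.4
Firm 1's FOC against E[q₂] yields q₁ = (30 − 2·4 + E[c₂])/(3/2) = (30 − 8 + 7.4)/(3/2) = 19.6.

19.60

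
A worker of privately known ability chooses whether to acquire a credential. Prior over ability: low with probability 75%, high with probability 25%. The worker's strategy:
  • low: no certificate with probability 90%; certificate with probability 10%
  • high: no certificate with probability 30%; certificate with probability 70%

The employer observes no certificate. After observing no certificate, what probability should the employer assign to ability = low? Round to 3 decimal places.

P(no certificate) = 0.75·0.9 + 0.25·0.3 = 0.75
P(low | no certificate) = (0.75·0.9) / 0.75 = 0.675 / 0.75 = 0.9

0.900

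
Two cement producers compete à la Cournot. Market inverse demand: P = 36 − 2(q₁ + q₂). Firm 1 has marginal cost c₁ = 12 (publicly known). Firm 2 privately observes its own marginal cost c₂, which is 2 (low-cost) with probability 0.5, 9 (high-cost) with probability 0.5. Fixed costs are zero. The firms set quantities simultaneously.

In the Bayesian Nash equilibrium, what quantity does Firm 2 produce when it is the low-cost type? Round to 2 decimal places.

Type-c best response for Firm 2: q₂(c) = (36 − c)/4 − q₁/2.
Firm 1 maximizes expected profit; its first-order condition is 36 − 4q₁ − 2E[q₂] − 12 = 0.
Substituting E[q₂] and solving: E[c₂] = 5.5, so q₁ = (36 − 2·12 + 5.5)/6 = 2.91667.
q₂(low-cost) = (36 − 2 − 2·2.91667)/4 = 7.04167.

7.04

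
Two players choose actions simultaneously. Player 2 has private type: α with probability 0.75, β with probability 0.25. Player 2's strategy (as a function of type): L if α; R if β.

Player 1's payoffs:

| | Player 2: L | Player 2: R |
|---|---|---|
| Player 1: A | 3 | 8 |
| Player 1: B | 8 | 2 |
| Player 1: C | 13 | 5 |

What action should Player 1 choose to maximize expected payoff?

E[A] = 0.75·(3) + 0.25·(8) = 4.25
E[B] = 0.75·(8) + 0.25·(2) = 6.5
E[C] = 0.75·(13) + 0.25·(5) = 11
Best response: C (11 is the largest).

C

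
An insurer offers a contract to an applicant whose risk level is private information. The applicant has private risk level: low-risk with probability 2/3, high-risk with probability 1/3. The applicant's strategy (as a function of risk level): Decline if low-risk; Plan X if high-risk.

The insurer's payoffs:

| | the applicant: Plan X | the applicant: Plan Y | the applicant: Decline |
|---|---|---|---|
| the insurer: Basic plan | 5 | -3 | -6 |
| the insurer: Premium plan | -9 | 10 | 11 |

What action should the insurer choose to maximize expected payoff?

Premium plan

Compute the insurer's expected payoff for each action, taking the expectation over the applicant's type.
E[Basic plan] = 2/3·(-6) + 1/3·(5) = -7/3
E[Premium plan] = 2/3·(11) + 1/3·(-9) = 13/3
Best response: Premium plan (13/3 is the largest).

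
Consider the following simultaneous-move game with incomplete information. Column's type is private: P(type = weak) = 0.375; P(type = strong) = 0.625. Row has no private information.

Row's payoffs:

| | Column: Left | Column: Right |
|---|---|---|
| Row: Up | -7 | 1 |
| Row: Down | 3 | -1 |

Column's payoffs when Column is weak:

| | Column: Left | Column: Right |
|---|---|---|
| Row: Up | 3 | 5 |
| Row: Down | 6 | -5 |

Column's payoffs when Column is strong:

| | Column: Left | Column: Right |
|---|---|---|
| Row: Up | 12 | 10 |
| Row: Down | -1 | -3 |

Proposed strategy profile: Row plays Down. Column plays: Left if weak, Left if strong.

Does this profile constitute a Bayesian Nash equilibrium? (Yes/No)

Row plays Down: E[Down] = 0.375·(3) + 0.625·(3) = 3; E[Up] = -7. Best-responding. ✓
Column (type weak), facing Down: Left gives 6, Right gives -5. Proposed Left is best. ✓
Column (type strong), facing Down: Left gives -1, Right gives -3. Proposed Left is best. ✓

Yes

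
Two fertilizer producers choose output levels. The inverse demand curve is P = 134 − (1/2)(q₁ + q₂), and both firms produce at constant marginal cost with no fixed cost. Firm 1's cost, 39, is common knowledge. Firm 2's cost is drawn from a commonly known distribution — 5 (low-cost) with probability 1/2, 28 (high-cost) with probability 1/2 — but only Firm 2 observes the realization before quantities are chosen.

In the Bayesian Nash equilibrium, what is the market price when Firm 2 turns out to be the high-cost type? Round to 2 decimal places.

Firm 2 with cost c maximizes (134 − (1/2)(q₁+q₂) − c)·q₂, giving q₂(c) = (134 − c − (1/2)q₁).
E[c₂] = 1/2·5 + 1/2·28 = 16.5
Firm 1's FOC against E[q₂] yields q₁ = (134 − 2·39 + E[c₂])/(3/2) = (134 − 78 + 16.5)/(3/2) = 48.3333.
q₂(high-cost) = 81.8333, so P = 134 − (1/2)·(48.3333 + 81.8333) = 68.9167.

68.92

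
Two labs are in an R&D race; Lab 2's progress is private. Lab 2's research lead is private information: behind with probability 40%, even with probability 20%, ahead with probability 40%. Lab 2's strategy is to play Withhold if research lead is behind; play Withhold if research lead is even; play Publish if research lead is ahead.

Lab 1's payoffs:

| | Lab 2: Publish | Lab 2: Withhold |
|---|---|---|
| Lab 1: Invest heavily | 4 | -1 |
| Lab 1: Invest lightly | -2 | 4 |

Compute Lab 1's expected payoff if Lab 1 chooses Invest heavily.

1

E[Invest heavily] = 0.4·(-1) + 0.2·(-1) + 0.4·4 = (-0.4) + (-0.2) + 1.6 = 1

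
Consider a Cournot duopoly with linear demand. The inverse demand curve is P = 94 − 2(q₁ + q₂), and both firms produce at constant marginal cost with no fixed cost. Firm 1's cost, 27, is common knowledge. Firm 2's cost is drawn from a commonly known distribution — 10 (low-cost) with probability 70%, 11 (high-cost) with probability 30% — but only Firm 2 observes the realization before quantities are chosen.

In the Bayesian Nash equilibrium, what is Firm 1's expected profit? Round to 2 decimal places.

Type-c best response for Firm 2: q₂(c) = (94 − c)/4 − q₁/2.
Firm 1 maximizes expected profit; its first-order condition is 94 − 4q₁ − 2E[q₂] − 27 = 0.
Substituting E[q₂] and solving: E[c₂] = 10.3, so q₁ = (94 − 2·27 + 10.3)/6 = 8.38333.
E[P] = 94 − 2·(q₁ + E[q₂]) = 43.7667; Firm 1's expected profit = (E[P] − 27)·q₁ = (43.7667 − 27)·8.38333 = 140.561.

140.56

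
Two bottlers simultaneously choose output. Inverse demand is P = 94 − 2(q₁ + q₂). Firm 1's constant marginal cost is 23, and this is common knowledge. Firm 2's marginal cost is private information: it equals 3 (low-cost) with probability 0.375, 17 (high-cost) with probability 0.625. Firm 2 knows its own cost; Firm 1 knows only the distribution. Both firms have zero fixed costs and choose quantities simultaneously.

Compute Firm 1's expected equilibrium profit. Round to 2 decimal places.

198.34

Type-c best response for Firm 2: q₂(c) = (94 − c)/4 − q₁/2.
Firm 1 maximizes expected profit; its first-order condition is 94 − 4q₁ − 2E[q₂] − 23 = 0.
Substituting E[q₂] and solving: E[c₂] = 11.75, so q₁ = (94 − 2·23 + 11.75)/6 = 9.95833.
E[P] = 94 − 2·(q₁ + E[q₂]) = 42.9167; Firm 1's expected profit = (E[P] − 23)·q₁ = (42.9167 − 23)·9.95833 = 198.337.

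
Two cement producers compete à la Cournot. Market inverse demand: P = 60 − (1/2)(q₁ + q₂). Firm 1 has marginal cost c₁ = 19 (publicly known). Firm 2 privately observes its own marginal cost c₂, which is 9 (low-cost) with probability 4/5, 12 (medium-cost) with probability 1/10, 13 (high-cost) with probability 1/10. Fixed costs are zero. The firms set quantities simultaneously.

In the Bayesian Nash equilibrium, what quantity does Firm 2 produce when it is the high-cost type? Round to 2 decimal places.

36.43

Each type of Firm 2 best-responds to q₁; Firm 1 best-responds to the expected q₂ over Firm 2's types.
Firm 2 with cost c maximizes (60 − (1/2)(q₁+q₂) − c)·q₂, giving q₂(c) = (60 − c − (1/2)q₁).
E[c₂] = 4/5·9 + 1/10·12 + 1/10·13 = 9.7
Firm 1's FOC against E[q₂] yields q₁ = (60 − 2·19 + E[c₂])/(3/2) = (60 − 38 + 9.7)/(3/2) = 21.1333.
q₂(high-cost) = (60 − 13 − (1/2)·21.1333) = 36.4333.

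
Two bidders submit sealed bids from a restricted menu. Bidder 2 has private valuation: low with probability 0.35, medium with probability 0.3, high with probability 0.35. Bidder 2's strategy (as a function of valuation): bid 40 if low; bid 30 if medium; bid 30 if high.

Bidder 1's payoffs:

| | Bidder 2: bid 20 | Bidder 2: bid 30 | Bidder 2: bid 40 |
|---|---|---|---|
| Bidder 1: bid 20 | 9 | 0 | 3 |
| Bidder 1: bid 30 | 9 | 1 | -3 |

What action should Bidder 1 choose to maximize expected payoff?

Compute Bidder 1's expected payoff for each action, taking the expectation over Bidder 2's type.
E[bid 20] = 0.35·(3) + 0.3·(0) + 0.35·(0) = 1.05
E[bid 30] = 0.35·(-3) + 0.3·(1) + 0.35·(1) = -0.4
Best response: bid 20 (1.05 is the largest).

bid 20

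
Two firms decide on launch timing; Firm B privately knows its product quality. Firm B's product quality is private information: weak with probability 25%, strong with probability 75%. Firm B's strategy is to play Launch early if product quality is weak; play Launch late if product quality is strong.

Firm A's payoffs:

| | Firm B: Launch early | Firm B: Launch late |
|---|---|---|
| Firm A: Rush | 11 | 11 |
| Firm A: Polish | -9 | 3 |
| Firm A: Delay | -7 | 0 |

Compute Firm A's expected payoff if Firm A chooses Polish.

Take the expectation over Firm B's product quality, weighting each type's action by its prior probability.
E[Polish] = 0.25·(-9) + 0.75·3 = (-2.25) + 2.25 = 0

0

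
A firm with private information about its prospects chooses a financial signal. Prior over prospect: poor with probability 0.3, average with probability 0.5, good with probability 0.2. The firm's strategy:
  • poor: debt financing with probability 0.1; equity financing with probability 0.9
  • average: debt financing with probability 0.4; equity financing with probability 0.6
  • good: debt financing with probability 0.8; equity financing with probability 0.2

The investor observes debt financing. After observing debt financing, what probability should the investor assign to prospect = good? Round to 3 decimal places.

0.410

Apply Bayes' rule using the sender's strategy as the likelihood.
P(debt financing) = 0.3·0.1 + 0.5·0.4 + 0.2·0.8 = 0.39
P(good | debt financing) = (0.2·0.8) / 0.39 = 0.16 / 0.39 = 0.410256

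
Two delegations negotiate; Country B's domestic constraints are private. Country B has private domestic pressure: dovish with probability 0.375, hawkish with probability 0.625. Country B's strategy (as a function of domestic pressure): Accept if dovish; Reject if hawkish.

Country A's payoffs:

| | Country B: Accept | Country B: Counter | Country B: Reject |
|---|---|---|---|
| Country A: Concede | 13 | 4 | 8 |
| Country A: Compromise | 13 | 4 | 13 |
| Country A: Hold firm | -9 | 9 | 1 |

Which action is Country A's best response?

Compromise

E[Concede] = 0.375·(13) + 0.625·(8) = 9.875
E[Compromise] = 0.375·(13) + 0.625·(13) = 13
E[Hold firm] = 0.375·(-9) + 0.625·(1) = -2.75
Best response: Compromise (13 is the largest).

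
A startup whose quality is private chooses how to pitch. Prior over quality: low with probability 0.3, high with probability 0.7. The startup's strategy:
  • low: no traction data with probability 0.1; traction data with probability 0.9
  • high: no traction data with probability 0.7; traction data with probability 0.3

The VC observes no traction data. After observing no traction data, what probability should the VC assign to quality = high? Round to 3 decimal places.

P(no traction data) = 0.3·0.1 + 0.7·0.7 = 0.52
P(high | no traction data) = (0.7·0.7) / 0.52 = 0.49 / 0.52 = 0.942308

0.942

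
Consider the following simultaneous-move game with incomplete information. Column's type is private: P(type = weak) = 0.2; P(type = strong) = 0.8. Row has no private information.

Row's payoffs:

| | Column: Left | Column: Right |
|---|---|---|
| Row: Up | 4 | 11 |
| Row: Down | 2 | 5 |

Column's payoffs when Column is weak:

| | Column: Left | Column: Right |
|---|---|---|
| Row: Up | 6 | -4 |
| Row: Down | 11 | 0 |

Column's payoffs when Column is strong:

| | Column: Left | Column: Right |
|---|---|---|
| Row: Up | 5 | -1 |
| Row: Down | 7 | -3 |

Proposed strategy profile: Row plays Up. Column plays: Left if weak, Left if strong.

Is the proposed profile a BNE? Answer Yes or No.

Yes

Row plays Up: E[Up] = 0.2·(4) + 0.8·(4) = 4; E[Down] = 2. Best-responding. ✓
Column (type weak), facing Up: Left gives 6, Right gives -4. Proposed Left is best. ✓
Column (type strong), facing Up: Left gives 5, Right gives -1. Proposed Left is best. ✓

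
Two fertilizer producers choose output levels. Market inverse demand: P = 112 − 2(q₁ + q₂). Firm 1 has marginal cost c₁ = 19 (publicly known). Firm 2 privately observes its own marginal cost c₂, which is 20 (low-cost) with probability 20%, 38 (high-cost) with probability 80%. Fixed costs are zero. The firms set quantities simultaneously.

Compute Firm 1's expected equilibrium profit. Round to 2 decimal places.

Firm 2 with cost c maximizes (112 − 2(q₁+q₂) − c)·q₂, giving q₂(c) = (112 − c − 2q₁)/4.
E[c₂] = 0.2·20 + 0.8·38 = 34.4
Firm 1's FOC against E[q₂] yields q₁ = (112 − 2·19 + E[c₂])/6 = (112 − 38 + 34.4)/6 = 18.0667.
E[P] = 112 − 2·(q₁ + E[q₂]) = 55.1333; Firm 1's expected profit = (E[P] − 19)·q₁ = (55.1333 − 19)·18.0667 = 652.809.

652.81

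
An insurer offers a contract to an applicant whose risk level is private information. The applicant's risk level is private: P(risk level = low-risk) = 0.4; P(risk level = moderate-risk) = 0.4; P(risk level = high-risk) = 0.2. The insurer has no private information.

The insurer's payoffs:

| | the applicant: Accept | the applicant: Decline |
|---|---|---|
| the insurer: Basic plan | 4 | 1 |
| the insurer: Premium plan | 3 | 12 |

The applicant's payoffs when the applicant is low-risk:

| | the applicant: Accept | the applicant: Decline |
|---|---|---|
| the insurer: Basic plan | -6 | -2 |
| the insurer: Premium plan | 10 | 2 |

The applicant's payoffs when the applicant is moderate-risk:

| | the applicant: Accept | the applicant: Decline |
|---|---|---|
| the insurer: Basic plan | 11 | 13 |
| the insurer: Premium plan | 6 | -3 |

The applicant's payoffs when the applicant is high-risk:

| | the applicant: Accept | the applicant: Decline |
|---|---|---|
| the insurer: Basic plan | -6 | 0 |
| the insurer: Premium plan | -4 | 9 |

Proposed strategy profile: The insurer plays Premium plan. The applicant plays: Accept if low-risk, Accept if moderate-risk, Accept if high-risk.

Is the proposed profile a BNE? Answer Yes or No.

The insurer plays Premium plan: E[Premium plan] = 0.4·(3) + 0.4·(3) + 0.2·(3) = 3; E[Basic plan] = 4. Not best-responding. ✗
The applicant (risk level low-risk), facing Premium plan: Accept gives 10, Decline gives 2. Proposed Accept is best. ✓
The applicant (risk level moderate-risk), facing Premium plan: Accept gives 6, Decline gives -3. Proposed Accept is best. ✓
The applicant (risk level high-risk), facing Premium plan: Accept gives -4, Decline gives 9. Proposed Accept is not best — profitable deviation exists. ✗

No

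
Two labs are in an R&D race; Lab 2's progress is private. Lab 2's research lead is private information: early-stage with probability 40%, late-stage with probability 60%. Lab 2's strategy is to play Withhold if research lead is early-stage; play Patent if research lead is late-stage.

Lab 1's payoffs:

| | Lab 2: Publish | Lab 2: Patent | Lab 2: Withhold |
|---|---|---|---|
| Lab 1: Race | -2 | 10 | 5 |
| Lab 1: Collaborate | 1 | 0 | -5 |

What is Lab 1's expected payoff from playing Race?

Take the expectation over Lab 2's research lead, weighting each type's action by its prior probability.
E[Race] = 0.4·5 + 0.6·10 = 2 + 6 = 8

8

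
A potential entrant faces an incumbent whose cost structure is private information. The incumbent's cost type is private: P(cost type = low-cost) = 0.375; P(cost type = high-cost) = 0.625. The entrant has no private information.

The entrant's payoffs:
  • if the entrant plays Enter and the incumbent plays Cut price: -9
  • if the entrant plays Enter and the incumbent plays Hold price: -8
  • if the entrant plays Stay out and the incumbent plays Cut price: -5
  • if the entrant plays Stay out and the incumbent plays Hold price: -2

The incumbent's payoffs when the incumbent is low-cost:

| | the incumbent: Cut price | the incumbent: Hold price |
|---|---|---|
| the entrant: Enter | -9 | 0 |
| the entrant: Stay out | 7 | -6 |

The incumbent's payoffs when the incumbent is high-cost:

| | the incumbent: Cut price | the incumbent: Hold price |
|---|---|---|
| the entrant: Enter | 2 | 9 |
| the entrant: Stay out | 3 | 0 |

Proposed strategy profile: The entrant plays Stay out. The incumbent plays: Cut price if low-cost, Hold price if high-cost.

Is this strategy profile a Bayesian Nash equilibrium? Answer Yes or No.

No

The entrant plays Stay out: E[Stay out] = 0.375·(-5) + 0.625·(-2) = -3.125; E[Enter] = -8.375. Best-responding. ✓
The incumbent (cost type low-cost), facing Stay out: Cut price gives 7, Hold price gives -6. Proposed Cut price is best. ✓
The incumbent (cost type high-cost), facing Stay out: Cut price gives 3, Hold price gives 0. Proposed Hold price is not best — profitable deviation exists. ✗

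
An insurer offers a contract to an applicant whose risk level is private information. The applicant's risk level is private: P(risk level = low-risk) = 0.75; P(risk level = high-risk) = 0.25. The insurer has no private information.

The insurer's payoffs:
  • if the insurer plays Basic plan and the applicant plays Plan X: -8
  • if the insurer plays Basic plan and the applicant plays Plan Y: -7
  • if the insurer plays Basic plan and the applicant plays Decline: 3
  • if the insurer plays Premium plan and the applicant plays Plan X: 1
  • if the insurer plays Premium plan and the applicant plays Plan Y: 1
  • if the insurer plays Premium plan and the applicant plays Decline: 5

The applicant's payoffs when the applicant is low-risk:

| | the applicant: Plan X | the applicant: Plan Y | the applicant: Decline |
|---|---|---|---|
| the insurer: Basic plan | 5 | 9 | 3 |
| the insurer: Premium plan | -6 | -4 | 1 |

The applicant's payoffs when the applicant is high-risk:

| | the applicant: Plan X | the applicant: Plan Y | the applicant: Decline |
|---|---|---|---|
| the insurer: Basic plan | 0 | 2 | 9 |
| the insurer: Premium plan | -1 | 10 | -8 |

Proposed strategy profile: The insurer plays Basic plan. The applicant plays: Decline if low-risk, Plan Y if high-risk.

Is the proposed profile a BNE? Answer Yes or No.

A profile is a BNE iff every type of every player is best-responding given beliefs about the other side.
The insurer plays Basic plan: E[Basic plan] = 0.75·(3) + 0.25·(-7) = 0.5; E[Premium plan] = 4. Not best-responding. ✗
The applicant (risk level low-risk), facing Basic plan: Plan X gives 5, Plan Y gives 9, Decline gives 3. Proposed Decline is not best — profitable deviation exists. ✗
The applicant (risk level high-risk), facing Basic plan: Plan X gives 0, Plan Y gives 2, Decline gives 9. Proposed Plan Y is not best — profitable deviation exists. ✗

No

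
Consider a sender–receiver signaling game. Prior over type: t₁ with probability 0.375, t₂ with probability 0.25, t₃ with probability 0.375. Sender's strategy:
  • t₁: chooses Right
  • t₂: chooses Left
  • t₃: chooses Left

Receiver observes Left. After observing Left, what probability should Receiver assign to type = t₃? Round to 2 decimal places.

0.60

Apply Bayes' rule using the sender's strategy as the likelihood.
P(Left) = 0.375·0 + 0.25·1 + 0.375·1 = 0.625
P(t₃ | Left) = (0.375·1) / 0.625 = 0.375 / 0.625 = 0.6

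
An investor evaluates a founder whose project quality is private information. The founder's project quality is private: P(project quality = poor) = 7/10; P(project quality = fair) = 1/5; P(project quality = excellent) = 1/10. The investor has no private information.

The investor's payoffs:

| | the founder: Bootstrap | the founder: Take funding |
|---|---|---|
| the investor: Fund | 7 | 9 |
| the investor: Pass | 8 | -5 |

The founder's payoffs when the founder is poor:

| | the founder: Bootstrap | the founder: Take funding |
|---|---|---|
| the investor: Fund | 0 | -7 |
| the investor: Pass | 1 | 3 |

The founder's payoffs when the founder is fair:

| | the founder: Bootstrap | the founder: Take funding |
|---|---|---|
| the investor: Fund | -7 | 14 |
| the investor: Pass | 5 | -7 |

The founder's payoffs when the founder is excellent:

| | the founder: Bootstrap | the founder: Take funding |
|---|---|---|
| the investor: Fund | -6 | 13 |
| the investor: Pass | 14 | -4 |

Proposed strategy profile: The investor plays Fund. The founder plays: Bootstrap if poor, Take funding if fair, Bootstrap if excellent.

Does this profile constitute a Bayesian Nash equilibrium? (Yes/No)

A profile is a BNE iff every type of every player is best-responding given beliefs about the other side.
The investor plays Fund: E[Fund] = 7/10·(7) + 1/5·(9) + 1/10·(7) = 37/5; E[Pass] = 27/5. Best-responding. ✓
The founder (project quality poor), facing Fund: Bootstrap gives 0, Take funding gives -7. Proposed Bootstrap is best. ✓
The founder (project quality fair), facing Fund: Bootstrap gives -7, Take funding gives 14. Proposed Take funding is best. ✓
The founder (project quality excellent), facing Fund: Bootstrap gives -6, Take funding gives 13. Proposed Bootstrap is not best — profitable deviation exists. ✗

No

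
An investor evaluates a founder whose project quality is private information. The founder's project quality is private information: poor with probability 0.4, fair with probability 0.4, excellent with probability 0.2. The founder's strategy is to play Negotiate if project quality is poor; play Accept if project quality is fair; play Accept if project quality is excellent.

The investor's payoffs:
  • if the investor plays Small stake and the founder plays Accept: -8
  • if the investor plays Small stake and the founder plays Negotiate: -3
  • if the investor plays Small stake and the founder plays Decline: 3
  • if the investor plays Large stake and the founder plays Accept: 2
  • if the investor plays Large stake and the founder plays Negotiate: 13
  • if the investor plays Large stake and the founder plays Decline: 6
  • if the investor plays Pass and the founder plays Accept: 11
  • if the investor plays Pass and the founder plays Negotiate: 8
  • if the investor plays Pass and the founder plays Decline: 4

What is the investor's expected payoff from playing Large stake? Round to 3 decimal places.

6.400

E[Large stake] = 0.4·13 + 0.4·2 + 0.2·2 = 5.2 + 0.8 + 0.4 = 6.4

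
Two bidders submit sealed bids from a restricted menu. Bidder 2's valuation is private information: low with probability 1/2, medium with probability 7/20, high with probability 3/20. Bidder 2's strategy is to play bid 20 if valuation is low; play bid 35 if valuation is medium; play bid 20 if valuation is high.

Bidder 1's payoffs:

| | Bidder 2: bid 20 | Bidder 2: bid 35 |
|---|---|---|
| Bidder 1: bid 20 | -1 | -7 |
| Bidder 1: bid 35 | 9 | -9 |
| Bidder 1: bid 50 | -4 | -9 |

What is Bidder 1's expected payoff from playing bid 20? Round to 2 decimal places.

Take the expectation over Bidder 2's valuation, weighting each type's action by its prior probability.
E[bid 20] = 1/2·(-1) + 7/20·(-7) + 3/20·(-1) = (-1/2) + (-49/20) + (-3/20) = -31/10

-3.10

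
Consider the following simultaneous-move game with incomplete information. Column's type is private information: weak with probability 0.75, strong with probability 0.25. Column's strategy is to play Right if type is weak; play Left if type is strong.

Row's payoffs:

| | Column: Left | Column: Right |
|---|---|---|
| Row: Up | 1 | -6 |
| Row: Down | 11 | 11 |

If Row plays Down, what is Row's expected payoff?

11

E[Down] = 0.75·11 + 0.25·11 = 8.25 + 2.75 = 11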